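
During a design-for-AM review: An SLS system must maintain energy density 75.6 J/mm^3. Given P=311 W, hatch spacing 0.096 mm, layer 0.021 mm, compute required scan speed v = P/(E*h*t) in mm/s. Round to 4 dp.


v = 311 / (75.6*0.096*0.021) = 2040.5539 mm/s


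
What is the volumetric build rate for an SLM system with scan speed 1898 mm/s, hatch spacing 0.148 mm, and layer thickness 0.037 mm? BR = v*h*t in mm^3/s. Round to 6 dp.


Rate = 1898 * 0.148 * 0.037 = 10.393448 mm^3/s


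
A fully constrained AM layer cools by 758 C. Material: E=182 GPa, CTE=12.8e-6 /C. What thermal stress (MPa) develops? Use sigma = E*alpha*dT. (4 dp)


sigma = 182*1000 * 12.8e-6 * 758 = 1765.8368 MPa


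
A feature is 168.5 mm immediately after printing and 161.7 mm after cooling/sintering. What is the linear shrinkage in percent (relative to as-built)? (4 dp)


Shrinkage = ((168.5-161.7)/168.5)*100 = 4.0356 %


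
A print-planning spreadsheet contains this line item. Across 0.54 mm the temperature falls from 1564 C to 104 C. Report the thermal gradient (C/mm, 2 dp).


G = (1564-104)/0.54 = 2703.7 C/mm


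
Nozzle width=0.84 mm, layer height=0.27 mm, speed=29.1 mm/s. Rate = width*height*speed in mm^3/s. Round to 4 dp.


Rate = 0.84 * 0.27 * 29.1 = 6.5999 mm^3/s


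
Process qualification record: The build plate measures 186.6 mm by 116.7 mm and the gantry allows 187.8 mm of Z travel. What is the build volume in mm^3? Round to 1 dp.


V = 186.6 * 116.7 * 187.8 = 4089574.1 mm^3


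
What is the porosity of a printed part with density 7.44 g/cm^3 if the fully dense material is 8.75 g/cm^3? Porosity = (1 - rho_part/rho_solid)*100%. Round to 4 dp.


Porosity = (1-7.44/8.75)*100 = 14.9714 %


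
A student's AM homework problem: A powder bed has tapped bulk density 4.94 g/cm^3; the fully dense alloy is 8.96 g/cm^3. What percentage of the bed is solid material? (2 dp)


Packing = (4.94/8.96)*100 = 55.13 %


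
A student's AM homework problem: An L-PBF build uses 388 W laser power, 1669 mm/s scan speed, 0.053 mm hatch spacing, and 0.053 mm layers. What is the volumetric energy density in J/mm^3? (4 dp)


E = 388 / (1669*0.053*0.053) = 82.7606 J/mm^3


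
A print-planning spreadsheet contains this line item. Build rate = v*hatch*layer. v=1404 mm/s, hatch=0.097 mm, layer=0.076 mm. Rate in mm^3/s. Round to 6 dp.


Rate = 1404 * 0.097 * 0.076 = 10.350288 mm^3/s


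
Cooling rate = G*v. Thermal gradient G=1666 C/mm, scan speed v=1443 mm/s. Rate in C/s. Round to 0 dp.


CR = 1666 * 1443 = 2404038 C/s


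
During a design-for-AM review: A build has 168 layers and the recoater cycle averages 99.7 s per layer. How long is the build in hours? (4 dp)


t = 168 * 99.7 / 3600 = 4.6527 hrs


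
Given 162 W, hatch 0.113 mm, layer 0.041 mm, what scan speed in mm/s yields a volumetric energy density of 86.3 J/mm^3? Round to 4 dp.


v = 162 / (86.3*0.113*0.041) = 405.1743 mm/s


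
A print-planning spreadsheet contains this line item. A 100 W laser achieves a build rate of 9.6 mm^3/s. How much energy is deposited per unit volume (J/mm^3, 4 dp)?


SE = 100 / 9.6 = 10.4167 J/mm^3


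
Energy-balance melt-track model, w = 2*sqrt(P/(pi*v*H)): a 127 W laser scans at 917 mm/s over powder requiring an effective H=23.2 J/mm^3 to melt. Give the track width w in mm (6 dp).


w = 2*sqrt(127/(pi*917*23.2)) = 0.087182 mm


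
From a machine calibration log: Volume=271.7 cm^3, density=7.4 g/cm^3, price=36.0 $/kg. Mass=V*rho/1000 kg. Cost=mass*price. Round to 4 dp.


Mass = 271.7*7.4/1000 = 2.01058 kg
Cost = 2.01058 * 36.0 = 72.3809 $


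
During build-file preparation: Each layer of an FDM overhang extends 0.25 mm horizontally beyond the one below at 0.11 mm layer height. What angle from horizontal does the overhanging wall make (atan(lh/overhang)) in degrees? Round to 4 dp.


angle = atan(0.11/0.25) = 23.7495 degrees


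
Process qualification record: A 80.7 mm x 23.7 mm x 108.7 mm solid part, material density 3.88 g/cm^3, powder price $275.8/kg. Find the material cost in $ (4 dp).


V = 80.7 * 23.7 * 108.7 = 207898.533 mm^3 = 207.898533 cm^3
Mass = 207.898533 * 3.88 / 1000 = 0.80664631 kg
Cost = 0.80664631 * 275.8 = 222.4731 $


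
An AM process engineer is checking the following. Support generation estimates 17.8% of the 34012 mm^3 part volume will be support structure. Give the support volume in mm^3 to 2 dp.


V_support = 34012 * 0.178 = 6054.14 mm^3


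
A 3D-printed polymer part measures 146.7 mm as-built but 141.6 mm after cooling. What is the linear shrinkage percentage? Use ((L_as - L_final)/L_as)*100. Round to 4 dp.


Shrinkage = ((146.7-141.6)/146.7)*100 = 3.4765 %


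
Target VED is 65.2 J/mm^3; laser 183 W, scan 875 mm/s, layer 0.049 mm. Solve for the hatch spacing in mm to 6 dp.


h = 183 / (65.2*875*0.049) = 0.065464 mm


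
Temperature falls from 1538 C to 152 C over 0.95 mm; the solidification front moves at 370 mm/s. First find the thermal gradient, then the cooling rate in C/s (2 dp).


G = (1538-152)/0.95 = 1458.94736842 C/mm
CR = 1458.94736842 * 370 = 539810.53 C/s


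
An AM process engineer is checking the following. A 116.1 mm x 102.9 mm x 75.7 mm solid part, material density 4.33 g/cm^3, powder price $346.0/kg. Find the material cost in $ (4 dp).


V = 116.1 * 102.9 * 75.7 = 904364.433 mm^3 = 904.364433 cm^3
Mass = 904.364433 * 4.33 / 1000 = 3.91589799 kg
Cost = 3.91589799 * 346.0 = 1354.9007 $


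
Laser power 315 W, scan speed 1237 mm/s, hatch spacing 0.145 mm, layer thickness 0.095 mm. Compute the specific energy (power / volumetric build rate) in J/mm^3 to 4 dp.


Build rate = 1237 * 0.145 * 0.095 = 17.039675 mm^3/s
SE = 315 / 17.039675 = 18.4863 J/mm^3


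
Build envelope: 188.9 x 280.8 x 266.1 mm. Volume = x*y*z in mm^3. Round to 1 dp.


V = 188.9 * 280.8 * 266.1 = 14114774.2 mm^3


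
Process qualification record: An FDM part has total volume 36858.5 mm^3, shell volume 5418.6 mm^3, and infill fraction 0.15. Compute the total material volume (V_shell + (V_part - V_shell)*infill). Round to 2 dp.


V_infill = (36858.5 - 5418.6) * 0.15 = 4715.99
V_total = 5418.6 + 4715.99 = 10134.59 mm^3


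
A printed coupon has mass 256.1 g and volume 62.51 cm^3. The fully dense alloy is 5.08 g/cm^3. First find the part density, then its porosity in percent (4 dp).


rho_part = 256.1 / 62.51 = 4.09694449 g/cm^3
Porosity = (1 - 4.09694449/5.08)*100 = 19.3515 %


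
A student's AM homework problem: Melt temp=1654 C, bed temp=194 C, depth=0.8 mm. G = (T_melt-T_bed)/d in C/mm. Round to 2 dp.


G = (1654-194)/0.8 = 1825.0 C/mm


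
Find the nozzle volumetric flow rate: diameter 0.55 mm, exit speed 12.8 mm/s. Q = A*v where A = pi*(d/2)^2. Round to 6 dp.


A = pi*(0.55/2)^2 = 0.23758294 mm^2
Q = 0.23758294 * 12.8 = 3.041062 mm^3/s


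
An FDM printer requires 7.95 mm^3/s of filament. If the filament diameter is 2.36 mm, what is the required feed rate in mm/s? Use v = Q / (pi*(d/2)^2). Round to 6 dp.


A = pi*(2.36/2)^2 = 4.374354
v = 7.95 / 4.374354 = 1.817411 mm/s


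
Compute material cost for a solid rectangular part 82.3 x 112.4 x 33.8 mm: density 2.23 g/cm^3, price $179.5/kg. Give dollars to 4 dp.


V = 82.3 * 112.4 * 33.8 = 312667.576 mm^3 = 312.667576 cm^3
Mass = 312.667576 * 2.23 / 1000 = 0.69724869 kg
Cost = 0.69724869 * 179.5 = 125.1561 $


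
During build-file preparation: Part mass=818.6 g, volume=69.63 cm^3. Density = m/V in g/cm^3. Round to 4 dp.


rho = 818.6 / 69.63 = 11.7564 g/cm^3


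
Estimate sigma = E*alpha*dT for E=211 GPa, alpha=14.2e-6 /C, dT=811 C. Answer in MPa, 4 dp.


sigma = 211*1000 * 14.2e-6 * 811 = 2429.9182 MPa


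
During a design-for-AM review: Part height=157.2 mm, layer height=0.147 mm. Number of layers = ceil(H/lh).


Layers = ceil(157.2/0.147) = 1070


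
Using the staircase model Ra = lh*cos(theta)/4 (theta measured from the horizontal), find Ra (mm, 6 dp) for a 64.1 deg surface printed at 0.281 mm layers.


Ra = 0.281 * cos(64.1) / 4 = 0.030685 mm


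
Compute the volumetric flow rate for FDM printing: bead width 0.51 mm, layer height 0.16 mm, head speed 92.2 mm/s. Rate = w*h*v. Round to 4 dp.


Rate = 0.51 * 0.16 * 92.2 = 7.5235 mm^3/s


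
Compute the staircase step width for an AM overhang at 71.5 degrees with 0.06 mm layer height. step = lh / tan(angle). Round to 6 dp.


step = 0.06 / tan(71.5) = 0.020076 mm


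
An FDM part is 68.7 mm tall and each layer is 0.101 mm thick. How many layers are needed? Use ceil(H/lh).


Layers = ceil(68.7/0.101) = 681


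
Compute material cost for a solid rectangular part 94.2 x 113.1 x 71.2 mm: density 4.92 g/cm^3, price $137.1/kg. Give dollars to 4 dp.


V = 94.2 * 113.1 * 71.2 = 758566.224 mm^3 = 758.566224 cm^3
Mass = 758.566224 * 4.92 / 1000 = 3.73214582 kg
Cost = 3.73214582 * 137.1 = 511.6772 $


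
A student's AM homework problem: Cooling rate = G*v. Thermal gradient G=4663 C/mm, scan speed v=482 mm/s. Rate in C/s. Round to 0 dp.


CR = 4663 * 482 = 2247566 C/s


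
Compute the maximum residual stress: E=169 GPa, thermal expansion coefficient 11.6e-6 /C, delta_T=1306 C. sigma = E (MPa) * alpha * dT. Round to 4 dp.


sigma = 169*1000 * 11.6e-6 * 1306 = 2560.2824 MPa


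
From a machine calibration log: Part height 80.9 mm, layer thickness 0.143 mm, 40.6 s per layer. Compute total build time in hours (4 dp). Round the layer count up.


Layers = ceil(80.9/0.143) = 566
t = 566 * 40.6 / 3600 = 6.3832 hrs


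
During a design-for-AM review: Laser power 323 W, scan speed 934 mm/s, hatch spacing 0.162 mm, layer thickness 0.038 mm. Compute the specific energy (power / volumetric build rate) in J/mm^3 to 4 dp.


Build rate = 934 * 0.162 * 0.038 = 5.749704 mm^3/s
SE = 323 / 5.749704 = 56.1768 J/mm^3


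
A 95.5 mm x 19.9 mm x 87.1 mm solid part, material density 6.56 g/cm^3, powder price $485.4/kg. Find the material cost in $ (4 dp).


V = 95.5 * 19.9 * 87.1 = 165529.195 mm^3 = 165.529195 cm^3
Mass = 165.529195 * 6.56 / 1000 = 1.08587152 kg
Cost = 1.08587152 * 485.4 = 527.082 $


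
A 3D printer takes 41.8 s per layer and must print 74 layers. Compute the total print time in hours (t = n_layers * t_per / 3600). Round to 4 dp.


t = 74 * 41.8 / 3600 = 0.8592 hrs


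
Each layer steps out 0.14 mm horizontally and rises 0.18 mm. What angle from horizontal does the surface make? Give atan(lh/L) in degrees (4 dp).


angle = atan(0.18/0.14) = 52.125 degrees


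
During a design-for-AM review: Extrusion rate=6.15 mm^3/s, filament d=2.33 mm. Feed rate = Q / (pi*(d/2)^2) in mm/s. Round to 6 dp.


A = pi*(2.33/2)^2 = 4.263848
v = 6.15 / 4.263848 = 1.442359 mm/s


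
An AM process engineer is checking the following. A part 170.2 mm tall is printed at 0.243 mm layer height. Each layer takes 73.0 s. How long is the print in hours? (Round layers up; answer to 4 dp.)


Layers = ceil(170.2/0.243) = 701
t = 701 * 73.0 / 3600 = 14.2147 hrs


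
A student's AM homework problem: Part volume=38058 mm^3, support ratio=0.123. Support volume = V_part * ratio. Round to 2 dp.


V_support = 38058 * 0.123 = 4681.13 mm^3


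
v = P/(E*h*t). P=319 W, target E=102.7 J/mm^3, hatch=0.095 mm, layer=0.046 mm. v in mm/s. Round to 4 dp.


v = 319 / (102.7*0.095*0.046) = 710.7859 mm/s


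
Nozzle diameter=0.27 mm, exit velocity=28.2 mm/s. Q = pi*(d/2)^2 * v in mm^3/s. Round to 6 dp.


A = pi*(0.27/2)^2 = 0.05725553 mm^2
Q = 0.05725553 * 28.2 = 1.614606 mm^3/s


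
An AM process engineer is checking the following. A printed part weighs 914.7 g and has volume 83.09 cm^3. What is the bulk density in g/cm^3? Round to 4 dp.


rho = 914.7 / 83.09 = 11.0085 g/cm^3


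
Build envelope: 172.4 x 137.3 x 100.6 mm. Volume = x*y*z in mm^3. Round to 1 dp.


V = 172.4 * 137.3 * 100.6 = 2381254.3 mm^3


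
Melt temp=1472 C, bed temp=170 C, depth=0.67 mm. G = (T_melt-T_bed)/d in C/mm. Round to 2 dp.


G = (1472-170)/0.67 = 1943.28 C/mm


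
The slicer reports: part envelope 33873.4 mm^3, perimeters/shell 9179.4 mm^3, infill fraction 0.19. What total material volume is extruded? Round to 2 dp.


V_infill = (33873.4 - 9179.4) * 0.19 = 4691.86
V_total = 9179.4 + 4691.86 = 13871.26 mm^3


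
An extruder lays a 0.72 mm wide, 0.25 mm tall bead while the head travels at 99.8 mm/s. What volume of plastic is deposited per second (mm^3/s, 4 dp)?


Rate = 0.72 * 0.25 * 99.8 = 17.964 mm^3/s


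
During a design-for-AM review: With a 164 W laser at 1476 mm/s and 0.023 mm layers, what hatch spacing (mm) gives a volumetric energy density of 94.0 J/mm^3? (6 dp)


h = 164 / (94.0*1476*0.023) = 0.051393 mm


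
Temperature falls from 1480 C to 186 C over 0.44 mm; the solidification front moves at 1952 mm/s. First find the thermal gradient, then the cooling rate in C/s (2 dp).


G = (1480-186)/0.44 = 2940.90909091 C/mm
CR = 2940.90909091 * 1952 = 5740654.55 C/s


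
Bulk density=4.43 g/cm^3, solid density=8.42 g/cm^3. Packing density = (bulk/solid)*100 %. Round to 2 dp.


Packing = (4.43/8.42)*100 = 52.61 %


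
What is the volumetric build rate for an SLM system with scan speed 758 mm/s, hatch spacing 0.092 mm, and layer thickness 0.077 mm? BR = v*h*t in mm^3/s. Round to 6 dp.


Rate = 758 * 0.092 * 0.077 = 5.369672 mm^3/s


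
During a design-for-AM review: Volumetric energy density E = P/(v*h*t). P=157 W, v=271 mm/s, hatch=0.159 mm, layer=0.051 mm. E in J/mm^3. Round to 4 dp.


E = 157 / (271*0.159*0.051) = 71.4436 J/mm^3


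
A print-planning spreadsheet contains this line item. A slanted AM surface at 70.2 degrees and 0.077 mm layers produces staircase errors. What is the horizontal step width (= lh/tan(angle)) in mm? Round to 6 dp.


step = 0.077 / tan(70.2) = 0.027722 mm


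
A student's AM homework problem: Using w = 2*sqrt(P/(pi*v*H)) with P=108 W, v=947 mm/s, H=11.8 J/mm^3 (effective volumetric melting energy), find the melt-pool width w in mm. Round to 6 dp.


w = 2*sqrt(108/(pi*947*11.8)) = 0.11093 mm


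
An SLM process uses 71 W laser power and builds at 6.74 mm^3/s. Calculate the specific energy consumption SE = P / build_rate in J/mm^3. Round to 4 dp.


SE = 71 / 6.74 = 10.5341 J/mm^3


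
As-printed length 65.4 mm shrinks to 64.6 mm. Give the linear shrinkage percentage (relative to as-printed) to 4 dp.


Shrinkage = ((65.4-64.6)/65.4)*100 = 1.2232 %


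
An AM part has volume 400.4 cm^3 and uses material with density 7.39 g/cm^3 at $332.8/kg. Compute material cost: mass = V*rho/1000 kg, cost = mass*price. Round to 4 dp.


Mass = 400.4*7.39/1000 = 2.958956 kg
Cost = 2.958956 * 332.8 = 984.7406 $


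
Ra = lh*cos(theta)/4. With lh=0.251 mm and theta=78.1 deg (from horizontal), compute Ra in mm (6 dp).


Ra = 0.251 * cos(78.1) / 4 = 0.012939 mm


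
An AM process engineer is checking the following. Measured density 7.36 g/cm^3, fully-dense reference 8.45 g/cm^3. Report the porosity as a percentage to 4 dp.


Porosity = (1-7.36/8.45)*100 = 12.8994 %


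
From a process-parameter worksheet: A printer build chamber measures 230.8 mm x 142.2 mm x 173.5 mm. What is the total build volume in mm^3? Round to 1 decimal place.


V = 230.8 * 142.2 * 173.5 = 5694228.4 mm^3


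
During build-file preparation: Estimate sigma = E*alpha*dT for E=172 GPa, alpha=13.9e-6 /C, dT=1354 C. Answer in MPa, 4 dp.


sigma = 172*1000 * 13.9e-6 * 1354 = 3237.1432 MPa


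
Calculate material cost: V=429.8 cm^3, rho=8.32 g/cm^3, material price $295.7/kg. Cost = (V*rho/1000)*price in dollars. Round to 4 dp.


Mass = 429.8*8.32/1000 = 3.575936 kg
Cost = 3.575936 * 295.7 = 1057.4043 $


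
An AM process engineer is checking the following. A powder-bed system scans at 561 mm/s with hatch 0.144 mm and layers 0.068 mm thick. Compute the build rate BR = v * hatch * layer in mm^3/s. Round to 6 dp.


Rate = 561 * 0.144 * 0.068 = 5.493312 mm^3/s


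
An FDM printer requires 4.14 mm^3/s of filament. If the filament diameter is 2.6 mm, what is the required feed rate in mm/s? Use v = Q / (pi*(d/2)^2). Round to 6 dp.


A = pi*(2.6/2)^2 = 5.309292
v = 4.14 / 5.309292 = 0.779765 mm/s


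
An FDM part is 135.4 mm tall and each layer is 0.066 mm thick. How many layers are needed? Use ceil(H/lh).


Layers = ceil(135.4/0.066) = 2052


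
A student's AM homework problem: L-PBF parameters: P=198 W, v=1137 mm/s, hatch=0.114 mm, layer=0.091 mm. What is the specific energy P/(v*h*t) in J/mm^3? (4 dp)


Build rate = 1137 * 0.114 * 0.091 = 11.795238 mm^3/s
SE = 198 / 11.795238 = 16.7864 J/mm^3


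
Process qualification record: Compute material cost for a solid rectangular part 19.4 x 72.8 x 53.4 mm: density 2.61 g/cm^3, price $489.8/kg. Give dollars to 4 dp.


V = 19.4 * 72.8 * 53.4 = 75417.888 mm^3 = 75.417888 cm^3
Mass = 75.417888 * 2.61 / 1000 = 0.19684069 kg
Cost = 0.19684069 * 489.8 = 96.4126 $


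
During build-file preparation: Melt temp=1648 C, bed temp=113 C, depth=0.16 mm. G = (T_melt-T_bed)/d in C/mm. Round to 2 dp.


G = (1648-113)/0.16 = 9593.75 C/mm


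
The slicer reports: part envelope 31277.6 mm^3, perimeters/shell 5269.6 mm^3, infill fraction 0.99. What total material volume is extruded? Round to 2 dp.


V_infill = (31277.6 - 5269.6) * 0.99 = 25747.92
V_total = 5269.6 + 25747.92 = 31017.52 mm^3


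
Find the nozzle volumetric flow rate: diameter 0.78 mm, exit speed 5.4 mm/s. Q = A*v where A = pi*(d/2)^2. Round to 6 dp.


A = pi*(0.78/2)^2 = 0.47783624 mm^2
Q = 0.47783624 * 5.4 = 2.580316 mm^3/s


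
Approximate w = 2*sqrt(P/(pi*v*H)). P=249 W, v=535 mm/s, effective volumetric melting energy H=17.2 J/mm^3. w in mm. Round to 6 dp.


w = 2*sqrt(249/(pi*535*17.2)) = 0.185615 mm


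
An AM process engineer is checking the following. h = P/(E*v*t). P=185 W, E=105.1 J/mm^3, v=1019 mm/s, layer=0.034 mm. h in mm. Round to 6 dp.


h = 185 / (105.1*1019*0.034) = 0.050806 mm


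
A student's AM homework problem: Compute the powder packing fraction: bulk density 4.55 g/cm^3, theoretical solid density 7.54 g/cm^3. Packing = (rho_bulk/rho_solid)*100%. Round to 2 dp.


Packing = (4.55/7.54)*100 = 60.34 %


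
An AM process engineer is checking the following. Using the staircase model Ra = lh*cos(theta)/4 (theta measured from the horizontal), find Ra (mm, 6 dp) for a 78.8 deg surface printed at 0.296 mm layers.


Ra = 0.296 * cos(78.8) / 4 = 0.014373 mm


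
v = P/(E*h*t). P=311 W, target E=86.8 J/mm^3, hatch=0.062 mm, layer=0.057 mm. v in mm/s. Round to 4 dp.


v = 311 / (86.8*0.062*0.057) = 1013.851 mm/s


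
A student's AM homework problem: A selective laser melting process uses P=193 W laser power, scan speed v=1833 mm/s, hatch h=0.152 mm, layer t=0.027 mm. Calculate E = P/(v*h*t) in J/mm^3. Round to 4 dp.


E = 193 / (1833*0.152*0.027) = 25.6559 J/mm^3


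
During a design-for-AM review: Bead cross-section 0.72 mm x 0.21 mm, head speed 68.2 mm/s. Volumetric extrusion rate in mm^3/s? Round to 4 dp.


Rate = 0.72 * 0.21 * 68.2 = 10.3118 mm^3/s


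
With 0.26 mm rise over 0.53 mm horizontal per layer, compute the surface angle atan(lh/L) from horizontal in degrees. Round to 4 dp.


angle = atan(0.26/0.53) = 26.131 degrees


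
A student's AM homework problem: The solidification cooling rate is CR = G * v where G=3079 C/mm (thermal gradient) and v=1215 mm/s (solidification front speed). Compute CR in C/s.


CR = 3079 * 1215 = 3740985 C/s


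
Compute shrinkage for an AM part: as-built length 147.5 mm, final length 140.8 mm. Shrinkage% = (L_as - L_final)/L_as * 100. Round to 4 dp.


Shrinkage = ((147.5-140.8)/147.5)*100 = 4.5424 %


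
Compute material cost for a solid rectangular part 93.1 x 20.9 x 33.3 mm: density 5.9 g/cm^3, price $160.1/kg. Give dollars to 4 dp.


V = 93.1 * 20.9 * 33.3 = 64794.807 mm^3 = 64.794807 cm^3
Mass = 64.794807 * 5.9 / 1000 = 0.38228936 kg
Cost = 0.38228936 * 160.1 = 61.2045 $


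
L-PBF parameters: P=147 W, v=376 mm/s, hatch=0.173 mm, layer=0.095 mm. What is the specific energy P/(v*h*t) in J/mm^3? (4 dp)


Build rate = 376 * 0.173 * 0.095 = 6.17956 mm^3/s
SE = 147 / 6.17956 = 23.7881 J/mm^3


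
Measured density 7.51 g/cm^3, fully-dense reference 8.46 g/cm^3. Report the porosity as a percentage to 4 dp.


Porosity = (1-7.51/8.46)*100 = 11.2293 %


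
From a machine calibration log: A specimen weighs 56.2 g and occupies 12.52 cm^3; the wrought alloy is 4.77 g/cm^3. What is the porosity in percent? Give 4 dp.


rho_part = 56.2 / 12.52 = 4.48881789 g/cm^3
Porosity = (1 - 4.48881789/4.77)*100 = 5.8948 %


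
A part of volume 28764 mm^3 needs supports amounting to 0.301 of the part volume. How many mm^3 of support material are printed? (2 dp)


V_support = 28764 * 0.301 = 8657.96 mm^3


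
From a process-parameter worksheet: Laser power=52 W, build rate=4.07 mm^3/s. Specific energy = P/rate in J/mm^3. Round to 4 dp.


SE = 52 / 4.07 = 12.7764 J/mm^3


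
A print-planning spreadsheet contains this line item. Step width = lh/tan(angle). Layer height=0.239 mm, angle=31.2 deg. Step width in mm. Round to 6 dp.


step = 0.239 / tan(31.2) = 0.394636 mm


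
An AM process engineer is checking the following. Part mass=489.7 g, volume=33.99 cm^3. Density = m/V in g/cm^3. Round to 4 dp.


rho = 489.7 / 33.99 = 14.4072 g/cm^3


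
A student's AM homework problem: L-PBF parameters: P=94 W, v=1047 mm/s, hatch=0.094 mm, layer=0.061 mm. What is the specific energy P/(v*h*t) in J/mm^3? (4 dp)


Build rate = 1047 * 0.094 * 0.061 = 6.003498 mm^3/s
SE = 94 / 6.003498 = 15.6575 J/mm^3


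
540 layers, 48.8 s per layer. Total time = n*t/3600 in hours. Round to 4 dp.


t = 540 * 48.8 / 3600 = 7.32 hrs


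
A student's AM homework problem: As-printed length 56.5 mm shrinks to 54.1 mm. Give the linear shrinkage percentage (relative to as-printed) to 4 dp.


Shrinkage = ((56.5-54.1)/56.5)*100 = 4.2478 %


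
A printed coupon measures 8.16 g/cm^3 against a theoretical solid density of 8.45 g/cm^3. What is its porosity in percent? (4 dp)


Porosity = (1-8.16/8.45)*100 = 3.432 %


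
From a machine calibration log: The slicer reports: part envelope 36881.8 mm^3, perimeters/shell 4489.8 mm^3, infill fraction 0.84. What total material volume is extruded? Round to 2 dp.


V_infill = (36881.8 - 4489.8) * 0.84 = 27209.28
V_total = 4489.8 + 27209.28 = 31699.08 mm^3


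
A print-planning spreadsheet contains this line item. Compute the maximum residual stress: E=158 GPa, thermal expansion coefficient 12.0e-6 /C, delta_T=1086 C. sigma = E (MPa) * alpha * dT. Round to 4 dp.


sigma = 158*1000 * 12.0e-6 * 1086 = 2059.056 MPa


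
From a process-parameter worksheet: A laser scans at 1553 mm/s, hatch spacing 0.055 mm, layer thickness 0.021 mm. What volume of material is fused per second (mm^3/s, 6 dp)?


Rate = 1553 * 0.055 * 0.021 = 1.793715 mm^3/s


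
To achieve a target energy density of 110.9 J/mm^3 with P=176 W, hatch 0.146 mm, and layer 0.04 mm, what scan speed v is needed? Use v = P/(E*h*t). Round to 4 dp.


v = 176 / (110.9*0.146*0.04) = 271.7492 mm/s


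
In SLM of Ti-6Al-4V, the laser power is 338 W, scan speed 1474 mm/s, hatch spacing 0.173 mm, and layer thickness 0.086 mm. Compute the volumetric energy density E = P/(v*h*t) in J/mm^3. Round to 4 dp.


E = 338 / (1474*0.173*0.086) = 15.4126 J/mm^3


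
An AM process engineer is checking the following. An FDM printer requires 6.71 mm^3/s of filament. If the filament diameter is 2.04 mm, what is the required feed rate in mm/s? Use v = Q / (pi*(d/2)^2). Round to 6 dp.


A = pi*(2.04/2)^2 = 3.268513
v = 6.71 / 3.268513 = 2.052921 mm/s


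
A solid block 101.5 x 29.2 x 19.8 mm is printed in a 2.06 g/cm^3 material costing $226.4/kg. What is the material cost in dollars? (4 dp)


V = 101.5 * 29.2 * 19.8 = 58683.24 mm^3 = 58.68324 cm^3
Mass = 58.68324 * 2.06 / 1000 = 0.12088747 kg
Cost = 0.12088747 * 226.4 = 27.3689 $


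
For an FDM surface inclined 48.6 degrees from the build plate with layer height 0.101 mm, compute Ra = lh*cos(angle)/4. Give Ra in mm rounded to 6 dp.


Ra = 0.101 * cos(48.6) / 4 = 0.016698 mm


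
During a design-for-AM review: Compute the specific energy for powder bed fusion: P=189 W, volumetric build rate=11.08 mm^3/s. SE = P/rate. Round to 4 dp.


SE = 189 / 11.08 = 17.0578 J/mm^3


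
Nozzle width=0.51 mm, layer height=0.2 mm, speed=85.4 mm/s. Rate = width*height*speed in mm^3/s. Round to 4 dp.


Rate = 0.51 * 0.2 * 85.4 = 8.7108 mm^3/s


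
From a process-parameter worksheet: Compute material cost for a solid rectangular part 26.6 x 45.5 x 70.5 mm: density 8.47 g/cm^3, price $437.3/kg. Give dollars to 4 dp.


V = 26.6 * 45.5 * 70.5 = 85326.15 mm^3 = 85.32615 cm^3
Mass = 85.32615 * 8.47 / 1000 = 0.72271249 kg
Cost = 0.72271249 * 437.3 = 316.0422 $


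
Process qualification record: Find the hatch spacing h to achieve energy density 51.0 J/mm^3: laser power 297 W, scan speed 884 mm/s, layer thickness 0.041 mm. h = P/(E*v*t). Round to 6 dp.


h = 297 / (51.0*884*0.041) = 0.160676 mm


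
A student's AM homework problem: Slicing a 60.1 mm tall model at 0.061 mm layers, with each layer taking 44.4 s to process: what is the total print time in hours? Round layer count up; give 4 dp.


Layers = ceil(60.1/0.061) = 986
t = 986 * 44.4 / 3600 = 12.1607 hrs


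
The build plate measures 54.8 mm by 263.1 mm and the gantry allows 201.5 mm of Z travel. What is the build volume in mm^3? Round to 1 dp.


V = 54.8 * 263.1 * 201.5 = 2905202.8 mm^3


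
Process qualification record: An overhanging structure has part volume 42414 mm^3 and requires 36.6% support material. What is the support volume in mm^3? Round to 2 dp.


V_support = 42414 * 0.366 = 15523.52 mm^3


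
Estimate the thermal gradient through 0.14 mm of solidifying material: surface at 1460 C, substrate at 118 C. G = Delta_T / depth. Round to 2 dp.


G = (1460-118)/0.14 = 9585.71 C/mm


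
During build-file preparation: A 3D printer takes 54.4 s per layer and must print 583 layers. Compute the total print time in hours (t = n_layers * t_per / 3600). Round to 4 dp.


t = 583 * 54.4 / 3600 = 8.8098 hrs


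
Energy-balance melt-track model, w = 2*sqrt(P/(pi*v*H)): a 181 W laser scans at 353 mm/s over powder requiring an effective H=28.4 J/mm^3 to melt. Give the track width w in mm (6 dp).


w = 2*sqrt(181/(pi*353*28.4)) = 0.151617 mm


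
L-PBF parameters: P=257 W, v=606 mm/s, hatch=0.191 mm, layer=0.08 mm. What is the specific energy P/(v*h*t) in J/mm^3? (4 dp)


Build rate = 606 * 0.191 * 0.08 = 9.25968 mm^3/s
SE = 257 / 9.25968 = 27.7547 J/mm^3


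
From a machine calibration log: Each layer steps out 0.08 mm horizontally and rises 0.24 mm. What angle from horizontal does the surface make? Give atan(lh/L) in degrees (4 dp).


angle = atan(0.24/0.08) = 71.5651 degrees


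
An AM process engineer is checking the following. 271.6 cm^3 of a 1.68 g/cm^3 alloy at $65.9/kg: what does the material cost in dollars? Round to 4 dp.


Mass = 271.6*1.68/1000 = 0.456288 kg
Cost = 0.456288 * 65.9 = 30.0694 $


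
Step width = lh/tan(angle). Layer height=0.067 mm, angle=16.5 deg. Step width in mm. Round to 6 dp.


step = 0.067 / tan(16.5) = 0.226188 mm


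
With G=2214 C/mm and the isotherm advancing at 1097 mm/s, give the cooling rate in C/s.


CR = 2214 * 1097 = 2428758 C/s


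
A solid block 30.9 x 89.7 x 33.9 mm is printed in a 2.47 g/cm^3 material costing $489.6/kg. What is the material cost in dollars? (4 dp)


V = 30.9 * 89.7 * 33.9 = 93961.647 mm^3 = 93.961647 cm^3
Mass = 93.961647 * 2.47 / 1000 = 0.23208527 kg
Cost = 0.23208527 * 489.6 = 113.6289 $


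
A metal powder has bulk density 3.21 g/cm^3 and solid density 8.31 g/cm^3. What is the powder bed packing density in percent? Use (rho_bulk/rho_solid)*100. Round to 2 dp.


Packing = (3.21/8.31)*100 = 38.63 %


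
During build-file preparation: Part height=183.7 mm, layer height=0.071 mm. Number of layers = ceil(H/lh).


Layers = ceil(183.7/0.071) = 2588


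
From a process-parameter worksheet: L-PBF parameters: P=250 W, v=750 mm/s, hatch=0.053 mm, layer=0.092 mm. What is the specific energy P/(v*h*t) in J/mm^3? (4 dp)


Build rate = 750 * 0.053 * 0.092 = 3.657 mm^3/s
SE = 250 / 3.657 = 68.362 J/mm^3


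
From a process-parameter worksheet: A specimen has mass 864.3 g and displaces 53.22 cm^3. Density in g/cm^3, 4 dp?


rho = 864.3 / 53.22 = 16.2401 g/cm^3


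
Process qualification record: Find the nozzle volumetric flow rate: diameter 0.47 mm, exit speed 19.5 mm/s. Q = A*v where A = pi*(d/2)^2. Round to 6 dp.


A = pi*(0.47/2)^2 = 0.17349445 mm^2
Q = 0.17349445 * 19.5 = 3.383142 mm^3/s


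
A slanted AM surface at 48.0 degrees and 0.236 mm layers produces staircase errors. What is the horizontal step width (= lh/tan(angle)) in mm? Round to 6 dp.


step = 0.236 / tan(48.0) = 0.212495 mm


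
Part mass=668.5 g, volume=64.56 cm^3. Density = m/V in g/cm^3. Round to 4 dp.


rho = 668.5 / 64.56 = 10.3547 g/cm^3


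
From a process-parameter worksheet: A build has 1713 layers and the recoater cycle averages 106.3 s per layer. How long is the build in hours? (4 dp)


t = 1713 * 106.3 / 3600 = 50.5811 hrs


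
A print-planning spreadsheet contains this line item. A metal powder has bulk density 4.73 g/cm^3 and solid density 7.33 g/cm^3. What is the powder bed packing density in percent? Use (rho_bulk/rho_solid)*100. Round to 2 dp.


Packing = (4.73/7.33)*100 = 64.53 %


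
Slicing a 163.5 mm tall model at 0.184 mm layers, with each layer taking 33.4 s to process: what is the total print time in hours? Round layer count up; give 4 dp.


Layers = ceil(163.5/0.184) = 889
t = 889 * 33.4 / 3600 = 8.2479 hrs


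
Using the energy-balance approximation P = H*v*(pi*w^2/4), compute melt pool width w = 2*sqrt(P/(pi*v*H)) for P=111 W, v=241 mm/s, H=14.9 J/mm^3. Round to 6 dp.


w = 2*sqrt(111/(pi*241*14.9)) = 0.198388 mm


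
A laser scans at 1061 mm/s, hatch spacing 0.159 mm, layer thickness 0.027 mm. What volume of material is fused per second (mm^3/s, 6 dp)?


Rate = 1061 * 0.159 * 0.027 = 4.554873 mm^3/s


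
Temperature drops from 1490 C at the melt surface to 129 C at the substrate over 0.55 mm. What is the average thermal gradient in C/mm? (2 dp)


G = (1490-129)/0.55 = 2474.55 C/mm


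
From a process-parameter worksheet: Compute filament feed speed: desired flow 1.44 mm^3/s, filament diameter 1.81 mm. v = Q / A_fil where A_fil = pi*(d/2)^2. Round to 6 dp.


A = pi*(1.81/2)^2 = 2.573043
v = 1.44 / 2.573043 = 0.559649 mm/s


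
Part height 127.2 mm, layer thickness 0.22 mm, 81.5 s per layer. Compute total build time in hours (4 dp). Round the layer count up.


Layers = ceil(127.2/0.22) = 579
t = 579 * 81.5 / 3600 = 13.1079 hrs


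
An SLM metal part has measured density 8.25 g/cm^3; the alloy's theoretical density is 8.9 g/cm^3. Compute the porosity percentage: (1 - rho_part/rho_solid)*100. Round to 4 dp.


Porosity = (1-8.25/8.9)*100 = 7.3034 %


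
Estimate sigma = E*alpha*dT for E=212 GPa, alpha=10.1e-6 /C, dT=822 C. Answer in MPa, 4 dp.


sigma = 212*1000 * 10.1e-6 * 822 = 1760.0664 MPa


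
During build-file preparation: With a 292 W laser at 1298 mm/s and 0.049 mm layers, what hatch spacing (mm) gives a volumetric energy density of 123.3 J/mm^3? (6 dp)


h = 292 / (123.3*1298*0.049) = 0.037235 mm


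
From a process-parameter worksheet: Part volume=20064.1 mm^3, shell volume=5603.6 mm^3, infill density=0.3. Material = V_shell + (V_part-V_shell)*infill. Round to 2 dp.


V_infill = (20064.1 - 5603.6) * 0.3 = 4338.15
V_total = 5603.6 + 4338.15 = 9941.75 mm^3


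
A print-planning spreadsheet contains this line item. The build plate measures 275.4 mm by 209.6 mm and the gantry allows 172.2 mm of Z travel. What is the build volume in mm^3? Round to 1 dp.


V = 275.4 * 209.6 * 172.2 = 9940045.2 mm^3


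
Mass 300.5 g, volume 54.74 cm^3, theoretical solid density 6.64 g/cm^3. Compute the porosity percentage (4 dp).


rho_part = 300.5 / 54.74 = 5.48958714 g/cm^3
Porosity = (1 - 5.48958714/6.64)*100 = 17.3255 %


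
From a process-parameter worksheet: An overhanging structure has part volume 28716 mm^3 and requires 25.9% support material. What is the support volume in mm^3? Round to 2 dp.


V_support = 28716 * 0.259 = 7437.44 mm^3


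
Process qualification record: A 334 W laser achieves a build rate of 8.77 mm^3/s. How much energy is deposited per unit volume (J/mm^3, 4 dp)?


SE = 334 / 8.77 = 38.0844 J/mm^3


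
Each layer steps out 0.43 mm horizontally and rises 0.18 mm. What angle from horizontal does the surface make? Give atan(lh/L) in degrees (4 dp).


angle = atan(0.18/0.43) = 22.7144 degrees


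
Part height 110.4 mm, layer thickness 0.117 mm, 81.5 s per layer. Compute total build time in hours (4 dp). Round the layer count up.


Layers = ceil(110.4/0.117) = 944
t = 944 * 81.5 / 3600 = 21.3711 hrs


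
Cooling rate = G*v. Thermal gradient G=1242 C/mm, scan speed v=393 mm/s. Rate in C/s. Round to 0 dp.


CR = 1242 * 393 = 488106 C/s


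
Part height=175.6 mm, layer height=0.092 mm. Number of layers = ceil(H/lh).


Layers = ceil(175.6/0.092) = 1909


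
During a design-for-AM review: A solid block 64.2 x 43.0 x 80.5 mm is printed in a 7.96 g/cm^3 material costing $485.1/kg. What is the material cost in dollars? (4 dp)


V = 64.2 * 43.0 * 80.5 = 222228.3 mm^3 = 222.2283 cm^3
Mass = 222.2283 * 7.96 / 1000 = 1.76893727 kg
Cost = 1.76893727 * 485.1 = 858.1115 $


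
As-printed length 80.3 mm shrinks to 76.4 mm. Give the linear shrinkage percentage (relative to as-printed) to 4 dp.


Shrinkage = ((80.3-76.4)/80.3)*100 = 4.8568 %


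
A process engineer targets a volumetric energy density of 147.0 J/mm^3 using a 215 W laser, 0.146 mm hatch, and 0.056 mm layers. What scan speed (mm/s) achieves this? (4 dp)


v = 215 / (147.0*0.146*0.056) = 178.8876 mm/s


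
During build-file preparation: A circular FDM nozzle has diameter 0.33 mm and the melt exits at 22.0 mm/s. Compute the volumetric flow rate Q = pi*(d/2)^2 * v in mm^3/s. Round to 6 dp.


A = pi*(0.33/2)^2 = 0.08552986 mm^2
Q = 0.08552986 * 22.0 = 1.881657 mm^3/s


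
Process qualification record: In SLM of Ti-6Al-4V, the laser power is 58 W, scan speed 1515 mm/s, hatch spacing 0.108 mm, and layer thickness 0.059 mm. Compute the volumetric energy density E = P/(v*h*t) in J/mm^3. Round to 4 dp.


E = 58 / (1515*0.108*0.059) = 6.0081 J/mm^3


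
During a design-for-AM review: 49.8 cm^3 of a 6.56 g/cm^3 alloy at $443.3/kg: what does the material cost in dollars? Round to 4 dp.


Mass = 49.8*6.56/1000 = 0.326688 kg
Cost = 0.326688 * 443.3 = 144.8208 $


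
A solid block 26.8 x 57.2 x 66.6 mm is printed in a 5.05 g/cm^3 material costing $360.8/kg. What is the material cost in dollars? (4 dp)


V = 26.8 * 57.2 * 66.6 = 102095.136 mm^3 = 102.095136 cm^3
Mass = 102.095136 * 5.05 / 1000 = 0.51558044 kg
Cost = 0.51558044 * 360.8 = 186.0214 $


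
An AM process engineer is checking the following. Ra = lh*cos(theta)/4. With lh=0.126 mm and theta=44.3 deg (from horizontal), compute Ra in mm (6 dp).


Ra = 0.126 * cos(44.3) / 4 = 0.022544 mm


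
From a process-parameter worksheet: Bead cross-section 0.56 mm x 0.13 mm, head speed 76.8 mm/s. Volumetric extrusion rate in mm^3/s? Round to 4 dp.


Rate = 0.56 * 0.13 * 76.8 = 5.591 mm^3/s


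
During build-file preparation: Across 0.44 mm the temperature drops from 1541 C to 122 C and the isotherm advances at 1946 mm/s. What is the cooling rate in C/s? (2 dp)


G = (1541-122)/0.44 = 3225.0 C/mm
CR = 3225.0 * 1946 = 6275850.0 C/s


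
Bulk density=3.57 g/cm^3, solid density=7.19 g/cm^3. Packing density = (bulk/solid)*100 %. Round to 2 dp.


Packing = (3.57/7.19)*100 = 49.65 %


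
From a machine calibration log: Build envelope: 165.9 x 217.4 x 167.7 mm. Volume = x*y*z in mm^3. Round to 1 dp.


V = 165.9 * 217.4 * 167.7 = 6048378.9 mm^3


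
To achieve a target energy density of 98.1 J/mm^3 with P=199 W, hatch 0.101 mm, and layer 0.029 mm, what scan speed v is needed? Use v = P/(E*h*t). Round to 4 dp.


v = 199 / (98.1*0.101*0.029) = 692.5716 mm/s


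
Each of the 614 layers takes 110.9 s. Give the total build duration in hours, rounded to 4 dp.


t = 614 * 110.9 / 3600 = 18.9146 hrs


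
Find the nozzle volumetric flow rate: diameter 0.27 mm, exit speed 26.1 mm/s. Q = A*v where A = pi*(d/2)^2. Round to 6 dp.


A = pi*(0.27/2)^2 = 0.05725553 mm^2
Q = 0.05725553 * 26.1 = 1.494369 mm^3/s


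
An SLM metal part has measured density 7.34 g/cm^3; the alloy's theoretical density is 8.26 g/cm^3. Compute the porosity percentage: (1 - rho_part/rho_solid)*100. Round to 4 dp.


Porosity = (1-7.34/8.26)*100 = 11.138 %


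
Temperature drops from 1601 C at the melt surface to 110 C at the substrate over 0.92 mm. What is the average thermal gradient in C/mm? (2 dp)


G = (1601-110)/0.92 = 1620.65 C/mm


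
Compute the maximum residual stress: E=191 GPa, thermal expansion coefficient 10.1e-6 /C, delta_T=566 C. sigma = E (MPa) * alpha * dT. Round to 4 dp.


sigma = 191*1000 * 10.1e-6 * 566 = 1091.8706 MPa


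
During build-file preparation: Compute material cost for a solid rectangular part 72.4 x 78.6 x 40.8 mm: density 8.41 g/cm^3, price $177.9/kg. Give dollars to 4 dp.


V = 72.4 * 78.6 * 40.8 = 232178.112 mm^3 = 232.178112 cm^3
Mass = 232.178112 * 8.41 / 1000 = 1.95261792 kg
Cost = 1.95261792 * 177.9 = 347.3707 $


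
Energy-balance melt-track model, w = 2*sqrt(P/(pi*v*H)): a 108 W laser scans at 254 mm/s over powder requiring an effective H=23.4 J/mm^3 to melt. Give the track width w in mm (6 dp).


w = 2*sqrt(108/(pi*254*23.4)) = 0.152105 mm


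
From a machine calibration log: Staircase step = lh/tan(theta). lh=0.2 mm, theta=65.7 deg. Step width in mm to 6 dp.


step = 0.2 / tan(65.7) = 0.090303 mm


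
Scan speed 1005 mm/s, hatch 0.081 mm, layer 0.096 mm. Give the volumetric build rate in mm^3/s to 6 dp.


Rate = 1005 * 0.081 * 0.096 = 7.81488 mm^3/s


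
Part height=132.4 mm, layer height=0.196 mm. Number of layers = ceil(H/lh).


Layers = ceil(132.4/0.196) = 676


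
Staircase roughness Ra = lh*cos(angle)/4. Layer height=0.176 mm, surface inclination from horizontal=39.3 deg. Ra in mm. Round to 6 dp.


Ra = 0.176 * cos(39.3) / 4 = 0.034049 mm


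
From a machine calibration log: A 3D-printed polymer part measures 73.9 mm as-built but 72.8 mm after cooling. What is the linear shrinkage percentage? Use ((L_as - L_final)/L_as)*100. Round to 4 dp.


Shrinkage = ((73.9-72.8)/73.9)*100 = 1.4885 %


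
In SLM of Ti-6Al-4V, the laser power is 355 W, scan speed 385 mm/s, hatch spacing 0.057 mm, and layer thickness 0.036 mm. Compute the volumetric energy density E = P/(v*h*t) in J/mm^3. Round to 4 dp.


E = 355 / (385*0.057*0.036) = 449.3557 J/mm^3


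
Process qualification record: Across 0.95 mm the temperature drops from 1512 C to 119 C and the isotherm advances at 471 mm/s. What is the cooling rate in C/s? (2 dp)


G = (1512-119)/0.95 = 1466.31578947 C/mm
CR = 1466.31578947 * 471 = 690634.74 C/s


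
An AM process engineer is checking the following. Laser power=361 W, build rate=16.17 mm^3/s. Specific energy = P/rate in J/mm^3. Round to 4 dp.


SE = 361 / 16.17 = 22.3253 J/mm^3


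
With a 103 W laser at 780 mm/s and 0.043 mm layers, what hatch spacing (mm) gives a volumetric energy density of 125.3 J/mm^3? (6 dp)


h = 103 / (125.3*780*0.043) = 0.024509 mm
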